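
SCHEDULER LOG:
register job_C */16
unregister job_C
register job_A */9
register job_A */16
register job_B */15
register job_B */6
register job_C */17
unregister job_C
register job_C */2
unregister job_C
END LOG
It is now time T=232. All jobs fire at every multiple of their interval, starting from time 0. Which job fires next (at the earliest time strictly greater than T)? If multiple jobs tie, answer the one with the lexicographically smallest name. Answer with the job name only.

Answer: job_B

Derivation:
Op 1: register job_C */16 -> active={job_C:*/16}
Op 2: unregister job_C -> active={}
Op 3: register job_A */9 -> active={job_A:*/9}
Op 4: register job_A */16 -> active={job_A:*/16}
Op 5: register job_B */15 -> active={job_A:*/16, job_B:*/15}
Op 6: register job_B */6 -> active={job_A:*/16, job_B:*/6}
Op 7: register job_C */17 -> active={job_A:*/16, job_B:*/6, job_C:*/17}
Op 8: unregister job_C -> active={job_A:*/16, job_B:*/6}
Op 9: register job_C */2 -> active={job_A:*/16, job_B:*/6, job_C:*/2}
Op 10: unregister job_C -> active={job_A:*/16, job_B:*/6}
  job_A: interval 16, next fire after T=232 is 240
  job_B: interval 6, next fire after T=232 is 234
Earliest = 234, winner (lex tiebreak) = job_B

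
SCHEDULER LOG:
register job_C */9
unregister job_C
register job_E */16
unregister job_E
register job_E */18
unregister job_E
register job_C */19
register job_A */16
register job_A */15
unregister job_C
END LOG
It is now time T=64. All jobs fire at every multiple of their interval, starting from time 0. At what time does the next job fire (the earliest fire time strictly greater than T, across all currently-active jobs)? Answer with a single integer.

Answer: 75

Derivation:
Op 1: register job_C */9 -> active={job_C:*/9}
Op 2: unregister job_C -> active={}
Op 3: register job_E */16 -> active={job_E:*/16}
Op 4: unregister job_E -> active={}
Op 5: register job_E */18 -> active={job_E:*/18}
Op 6: unregister job_E -> active={}
Op 7: register job_C */19 -> active={job_C:*/19}
Op 8: register job_A */16 -> active={job_A:*/16, job_C:*/19}
Op 9: register job_A */15 -> active={job_A:*/15, job_C:*/19}
Op 10: unregister job_C -> active={job_A:*/15}
  job_A: interval 15, next fire after T=64 is 75
Earliest fire time = 75 (job job_A)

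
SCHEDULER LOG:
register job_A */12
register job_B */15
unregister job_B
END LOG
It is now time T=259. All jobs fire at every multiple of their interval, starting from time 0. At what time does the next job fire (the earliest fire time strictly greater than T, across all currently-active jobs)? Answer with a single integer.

Answer: 264

Derivation:
Op 1: register job_A */12 -> active={job_A:*/12}
Op 2: register job_B */15 -> active={job_A:*/12, job_B:*/15}
Op 3: unregister job_B -> active={job_A:*/12}
  job_A: interval 12, next fire after T=259 is 264
Earliest fire time = 264 (job job_A)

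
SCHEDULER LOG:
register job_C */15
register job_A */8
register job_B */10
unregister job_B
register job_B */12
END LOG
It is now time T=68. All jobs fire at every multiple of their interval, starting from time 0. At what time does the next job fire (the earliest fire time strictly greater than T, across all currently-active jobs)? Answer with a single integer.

Op 1: register job_C */15 -> active={job_C:*/15}
Op 2: register job_A */8 -> active={job_A:*/8, job_C:*/15}
Op 3: register job_B */10 -> active={job_A:*/8, job_B:*/10, job_C:*/15}
Op 4: unregister job_B -> active={job_A:*/8, job_C:*/15}
Op 5: register job_B */12 -> active={job_A:*/8, job_B:*/12, job_C:*/15}
  job_A: interval 8, next fire after T=68 is 72
  job_B: interval 12, next fire after T=68 is 72
  job_C: interval 15, next fire after T=68 is 75
Earliest fire time = 72 (job job_A)

Answer: 72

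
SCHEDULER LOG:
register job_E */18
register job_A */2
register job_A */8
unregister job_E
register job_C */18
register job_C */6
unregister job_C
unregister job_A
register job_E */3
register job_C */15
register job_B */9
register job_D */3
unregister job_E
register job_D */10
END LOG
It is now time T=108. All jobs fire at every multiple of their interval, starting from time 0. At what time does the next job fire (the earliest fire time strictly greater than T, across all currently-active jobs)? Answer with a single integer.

Answer: 110

Derivation:
Op 1: register job_E */18 -> active={job_E:*/18}
Op 2: register job_A */2 -> active={job_A:*/2, job_E:*/18}
Op 3: register job_A */8 -> active={job_A:*/8, job_E:*/18}
Op 4: unregister job_E -> active={job_A:*/8}
Op 5: register job_C */18 -> active={job_A:*/8, job_C:*/18}
Op 6: register job_C */6 -> active={job_A:*/8, job_C:*/6}
Op 7: unregister job_C -> active={job_A:*/8}
Op 8: unregister job_A -> active={}
Op 9: register job_E */3 -> active={job_E:*/3}
Op 10: register job_C */15 -> active={job_C:*/15, job_E:*/3}
Op 11: register job_B */9 -> active={job_B:*/9, job_C:*/15, job_E:*/3}
Op 12: register job_D */3 -> active={job_B:*/9, job_C:*/15, job_D:*/3, job_E:*/3}
Op 13: unregister job_E -> active={job_B:*/9, job_C:*/15, job_D:*/3}
Op 14: register job_D */10 -> active={job_B:*/9, job_C:*/15, job_D:*/10}
  job_B: interval 9, next fire after T=108 is 117
  job_C: interval 15, next fire after T=108 is 120
  job_D: interval 10, next fire after T=108 is 110
Earliest fire time = 110 (job job_D)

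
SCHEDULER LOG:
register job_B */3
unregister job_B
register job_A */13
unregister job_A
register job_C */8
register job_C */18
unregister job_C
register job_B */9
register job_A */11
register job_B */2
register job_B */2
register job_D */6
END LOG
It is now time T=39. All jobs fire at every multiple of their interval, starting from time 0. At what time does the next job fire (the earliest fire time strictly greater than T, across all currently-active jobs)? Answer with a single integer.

Op 1: register job_B */3 -> active={job_B:*/3}
Op 2: unregister job_B -> active={}
Op 3: register job_A */13 -> active={job_A:*/13}
Op 4: unregister job_A -> active={}
Op 5: register job_C */8 -> active={job_C:*/8}
Op 6: register job_C */18 -> active={job_C:*/18}
Op 7: unregister job_C -> active={}
Op 8: register job_B */9 -> active={job_B:*/9}
Op 9: register job_A */11 -> active={job_A:*/11, job_B:*/9}
Op 10: register job_B */2 -> active={job_A:*/11, job_B:*/2}
Op 11: register job_B */2 -> active={job_A:*/11, job_B:*/2}
Op 12: register job_D */6 -> active={job_A:*/11, job_B:*/2, job_D:*/6}
  job_A: interval 11, next fire after T=39 is 44
  job_B: interval 2, next fire after T=39 is 40
  job_D: interval 6, next fire after T=39 is 42
Earliest fire time = 40 (job job_B)

Answer: 40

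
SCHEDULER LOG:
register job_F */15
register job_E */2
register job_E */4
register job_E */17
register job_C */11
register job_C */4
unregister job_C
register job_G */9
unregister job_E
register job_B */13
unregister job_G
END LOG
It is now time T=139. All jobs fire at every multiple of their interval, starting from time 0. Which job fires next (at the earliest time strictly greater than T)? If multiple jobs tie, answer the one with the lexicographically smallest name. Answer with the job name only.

Answer: job_B

Derivation:
Op 1: register job_F */15 -> active={job_F:*/15}
Op 2: register job_E */2 -> active={job_E:*/2, job_F:*/15}
Op 3: register job_E */4 -> active={job_E:*/4, job_F:*/15}
Op 4: register job_E */17 -> active={job_E:*/17, job_F:*/15}
Op 5: register job_C */11 -> active={job_C:*/11, job_E:*/17, job_F:*/15}
Op 6: register job_C */4 -> active={job_C:*/4, job_E:*/17, job_F:*/15}
Op 7: unregister job_C -> active={job_E:*/17, job_F:*/15}
Op 8: register job_G */9 -> active={job_E:*/17, job_F:*/15, job_G:*/9}
Op 9: unregister job_E -> active={job_F:*/15, job_G:*/9}
Op 10: register job_B */13 -> active={job_B:*/13, job_F:*/15, job_G:*/9}
Op 11: unregister job_G -> active={job_B:*/13, job_F:*/15}
  job_B: interval 13, next fire after T=139 is 143
  job_F: interval 15, next fire after T=139 is 150
Earliest = 143, winner (lex tiebreak) = job_B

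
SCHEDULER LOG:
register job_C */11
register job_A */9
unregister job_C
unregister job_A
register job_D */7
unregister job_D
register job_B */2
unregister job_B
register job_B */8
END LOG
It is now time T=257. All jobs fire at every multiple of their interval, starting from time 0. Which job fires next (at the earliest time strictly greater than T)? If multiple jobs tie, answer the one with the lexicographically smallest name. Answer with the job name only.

Answer: job_B

Derivation:
Op 1: register job_C */11 -> active={job_C:*/11}
Op 2: register job_A */9 -> active={job_A:*/9, job_C:*/11}
Op 3: unregister job_C -> active={job_A:*/9}
Op 4: unregister job_A -> active={}
Op 5: register job_D */7 -> active={job_D:*/7}
Op 6: unregister job_D -> active={}
Op 7: register job_B */2 -> active={job_B:*/2}
Op 8: unregister job_B -> active={}
Op 9: register job_B */8 -> active={job_B:*/8}
  job_B: interval 8, next fire after T=257 is 264
Earliest = 264, winner (lex tiebreak) = job_B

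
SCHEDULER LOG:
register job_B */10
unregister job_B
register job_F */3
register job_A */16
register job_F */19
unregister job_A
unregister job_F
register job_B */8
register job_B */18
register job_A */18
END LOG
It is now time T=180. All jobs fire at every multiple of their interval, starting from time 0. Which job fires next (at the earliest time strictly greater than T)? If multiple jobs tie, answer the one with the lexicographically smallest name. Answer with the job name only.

Answer: job_A

Derivation:
Op 1: register job_B */10 -> active={job_B:*/10}
Op 2: unregister job_B -> active={}
Op 3: register job_F */3 -> active={job_F:*/3}
Op 4: register job_A */16 -> active={job_A:*/16, job_F:*/3}
Op 5: register job_F */19 -> active={job_A:*/16, job_F:*/19}
Op 6: unregister job_A -> active={job_F:*/19}
Op 7: unregister job_F -> active={}
Op 8: register job_B */8 -> active={job_B:*/8}
Op 9: register job_B */18 -> active={job_B:*/18}
Op 10: register job_A */18 -> active={job_A:*/18, job_B:*/18}
  job_A: interval 18, next fire after T=180 is 198
  job_B: interval 18, next fire after T=180 is 198
Earliest = 198, winner (lex tiebreak) = job_A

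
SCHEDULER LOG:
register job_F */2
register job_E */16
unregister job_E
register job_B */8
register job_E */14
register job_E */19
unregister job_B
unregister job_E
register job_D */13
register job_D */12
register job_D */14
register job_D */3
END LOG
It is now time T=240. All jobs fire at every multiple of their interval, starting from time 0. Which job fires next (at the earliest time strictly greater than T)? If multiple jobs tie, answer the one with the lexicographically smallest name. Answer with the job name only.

Op 1: register job_F */2 -> active={job_F:*/2}
Op 2: register job_E */16 -> active={job_E:*/16, job_F:*/2}
Op 3: unregister job_E -> active={job_F:*/2}
Op 4: register job_B */8 -> active={job_B:*/8, job_F:*/2}
Op 5: register job_E */14 -> active={job_B:*/8, job_E:*/14, job_F:*/2}
Op 6: register job_E */19 -> active={job_B:*/8, job_E:*/19, job_F:*/2}
Op 7: unregister job_B -> active={job_E:*/19, job_F:*/2}
Op 8: unregister job_E -> active={job_F:*/2}
Op 9: register job_D */13 -> active={job_D:*/13, job_F:*/2}
Op 10: register job_D */12 -> active={job_D:*/12, job_F:*/2}
Op 11: register job_D */14 -> active={job_D:*/14, job_F:*/2}
Op 12: register job_D */3 -> active={job_D:*/3, job_F:*/2}
  job_D: interval 3, next fire after T=240 is 243
  job_F: interval 2, next fire after T=240 is 242
Earliest = 242, winner (lex tiebreak) = job_F

Answer: job_F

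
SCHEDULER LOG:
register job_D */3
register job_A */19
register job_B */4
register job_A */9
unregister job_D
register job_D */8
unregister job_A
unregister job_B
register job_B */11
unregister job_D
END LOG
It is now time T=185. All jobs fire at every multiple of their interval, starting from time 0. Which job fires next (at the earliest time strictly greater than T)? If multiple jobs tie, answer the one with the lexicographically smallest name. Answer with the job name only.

Answer: job_B

Derivation:
Op 1: register job_D */3 -> active={job_D:*/3}
Op 2: register job_A */19 -> active={job_A:*/19, job_D:*/3}
Op 3: register job_B */4 -> active={job_A:*/19, job_B:*/4, job_D:*/3}
Op 4: register job_A */9 -> active={job_A:*/9, job_B:*/4, job_D:*/3}
Op 5: unregister job_D -> active={job_A:*/9, job_B:*/4}
Op 6: register job_D */8 -> active={job_A:*/9, job_B:*/4, job_D:*/8}
Op 7: unregister job_A -> active={job_B:*/4, job_D:*/8}
Op 8: unregister job_B -> active={job_D:*/8}
Op 9: register job_B */11 -> active={job_B:*/11, job_D:*/8}
Op 10: unregister job_D -> active={job_B:*/11}
  job_B: interval 11, next fire after T=185 is 187
Earliest = 187, winner (lex tiebreak) = job_B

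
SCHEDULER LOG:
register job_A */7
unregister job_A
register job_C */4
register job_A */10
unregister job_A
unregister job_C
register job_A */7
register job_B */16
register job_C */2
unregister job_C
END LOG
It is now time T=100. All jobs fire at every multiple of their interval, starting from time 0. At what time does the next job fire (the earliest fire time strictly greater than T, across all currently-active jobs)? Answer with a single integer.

Answer: 105

Derivation:
Op 1: register job_A */7 -> active={job_A:*/7}
Op 2: unregister job_A -> active={}
Op 3: register job_C */4 -> active={job_C:*/4}
Op 4: register job_A */10 -> active={job_A:*/10, job_C:*/4}
Op 5: unregister job_A -> active={job_C:*/4}
Op 6: unregister job_C -> active={}
Op 7: register job_A */7 -> active={job_A:*/7}
Op 8: register job_B */16 -> active={job_A:*/7, job_B:*/16}
Op 9: register job_C */2 -> active={job_A:*/7, job_B:*/16, job_C:*/2}
Op 10: unregister job_C -> active={job_A:*/7, job_B:*/16}
  job_A: interval 7, next fire after T=100 is 105
  job_B: interval 16, next fire after T=100 is 112
Earliest fire time = 105 (job job_A)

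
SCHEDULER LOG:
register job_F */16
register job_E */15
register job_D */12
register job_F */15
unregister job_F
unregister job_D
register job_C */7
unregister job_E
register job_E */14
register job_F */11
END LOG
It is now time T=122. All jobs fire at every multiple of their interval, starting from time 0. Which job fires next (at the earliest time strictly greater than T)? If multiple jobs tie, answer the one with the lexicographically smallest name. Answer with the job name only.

Answer: job_C

Derivation:
Op 1: register job_F */16 -> active={job_F:*/16}
Op 2: register job_E */15 -> active={job_E:*/15, job_F:*/16}
Op 3: register job_D */12 -> active={job_D:*/12, job_E:*/15, job_F:*/16}
Op 4: register job_F */15 -> active={job_D:*/12, job_E:*/15, job_F:*/15}
Op 5: unregister job_F -> active={job_D:*/12, job_E:*/15}
Op 6: unregister job_D -> active={job_E:*/15}
Op 7: register job_C */7 -> active={job_C:*/7, job_E:*/15}
Op 8: unregister job_E -> active={job_C:*/7}
Op 9: register job_E */14 -> active={job_C:*/7, job_E:*/14}
Op 10: register job_F */11 -> active={job_C:*/7, job_E:*/14, job_F:*/11}
  job_C: interval 7, next fire after T=122 is 126
  job_E: interval 14, next fire after T=122 is 126
  job_F: interval 11, next fire after T=122 is 132
Earliest = 126, winner (lex tiebreak) = job_C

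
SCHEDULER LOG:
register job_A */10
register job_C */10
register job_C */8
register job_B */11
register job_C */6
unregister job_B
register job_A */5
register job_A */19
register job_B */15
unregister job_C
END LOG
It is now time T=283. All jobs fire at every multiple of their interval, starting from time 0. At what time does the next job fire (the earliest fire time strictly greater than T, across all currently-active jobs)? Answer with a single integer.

Answer: 285

Derivation:
Op 1: register job_A */10 -> active={job_A:*/10}
Op 2: register job_C */10 -> active={job_A:*/10, job_C:*/10}
Op 3: register job_C */8 -> active={job_A:*/10, job_C:*/8}
Op 4: register job_B */11 -> active={job_A:*/10, job_B:*/11, job_C:*/8}
Op 5: register job_C */6 -> active={job_A:*/10, job_B:*/11, job_C:*/6}
Op 6: unregister job_B -> active={job_A:*/10, job_C:*/6}
Op 7: register job_A */5 -> active={job_A:*/5, job_C:*/6}
Op 8: register job_A */19 -> active={job_A:*/19, job_C:*/6}
Op 9: register job_B */15 -> active={job_A:*/19, job_B:*/15, job_C:*/6}
Op 10: unregister job_C -> active={job_A:*/19, job_B:*/15}
  job_A: interval 19, next fire after T=283 is 285
  job_B: interval 15, next fire after T=283 is 285
Earliest fire time = 285 (job job_A)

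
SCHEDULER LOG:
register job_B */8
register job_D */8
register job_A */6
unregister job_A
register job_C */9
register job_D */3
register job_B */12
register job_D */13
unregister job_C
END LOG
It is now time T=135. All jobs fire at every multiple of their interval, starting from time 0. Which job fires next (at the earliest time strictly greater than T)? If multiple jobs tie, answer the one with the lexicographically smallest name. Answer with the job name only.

Op 1: register job_B */8 -> active={job_B:*/8}
Op 2: register job_D */8 -> active={job_B:*/8, job_D:*/8}
Op 3: register job_A */6 -> active={job_A:*/6, job_B:*/8, job_D:*/8}
Op 4: unregister job_A -> active={job_B:*/8, job_D:*/8}
Op 5: register job_C */9 -> active={job_B:*/8, job_C:*/9, job_D:*/8}
Op 6: register job_D */3 -> active={job_B:*/8, job_C:*/9, job_D:*/3}
Op 7: register job_B */12 -> active={job_B:*/12, job_C:*/9, job_D:*/3}
Op 8: register job_D */13 -> active={job_B:*/12, job_C:*/9, job_D:*/13}
Op 9: unregister job_C -> active={job_B:*/12, job_D:*/13}
  job_B: interval 12, next fire after T=135 is 144
  job_D: interval 13, next fire after T=135 is 143
Earliest = 143, winner (lex tiebreak) = job_D

Answer: job_D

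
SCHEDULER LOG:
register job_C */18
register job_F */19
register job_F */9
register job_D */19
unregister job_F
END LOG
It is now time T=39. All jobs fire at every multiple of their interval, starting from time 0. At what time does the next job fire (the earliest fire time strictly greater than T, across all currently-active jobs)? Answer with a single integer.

Op 1: register job_C */18 -> active={job_C:*/18}
Op 2: register job_F */19 -> active={job_C:*/18, job_F:*/19}
Op 3: register job_F */9 -> active={job_C:*/18, job_F:*/9}
Op 4: register job_D */19 -> active={job_C:*/18, job_D:*/19, job_F:*/9}
Op 5: unregister job_F -> active={job_C:*/18, job_D:*/19}
  job_C: interval 18, next fire after T=39 is 54
  job_D: interval 19, next fire after T=39 is 57
Earliest fire time = 54 (job job_C)

Answer: 54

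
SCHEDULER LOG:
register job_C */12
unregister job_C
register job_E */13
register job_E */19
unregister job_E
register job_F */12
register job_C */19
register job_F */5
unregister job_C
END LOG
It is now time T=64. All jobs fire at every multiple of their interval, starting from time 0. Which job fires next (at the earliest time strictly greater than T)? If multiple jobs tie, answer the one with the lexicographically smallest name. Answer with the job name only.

Op 1: register job_C */12 -> active={job_C:*/12}
Op 2: unregister job_C -> active={}
Op 3: register job_E */13 -> active={job_E:*/13}
Op 4: register job_E */19 -> active={job_E:*/19}
Op 5: unregister job_E -> active={}
Op 6: register job_F */12 -> active={job_F:*/12}
Op 7: register job_C */19 -> active={job_C:*/19, job_F:*/12}
Op 8: register job_F */5 -> active={job_C:*/19, job_F:*/5}
Op 9: unregister job_C -> active={job_F:*/5}
  job_F: interval 5, next fire after T=64 is 65
Earliest = 65, winner (lex tiebreak) = job_F

Answer: job_F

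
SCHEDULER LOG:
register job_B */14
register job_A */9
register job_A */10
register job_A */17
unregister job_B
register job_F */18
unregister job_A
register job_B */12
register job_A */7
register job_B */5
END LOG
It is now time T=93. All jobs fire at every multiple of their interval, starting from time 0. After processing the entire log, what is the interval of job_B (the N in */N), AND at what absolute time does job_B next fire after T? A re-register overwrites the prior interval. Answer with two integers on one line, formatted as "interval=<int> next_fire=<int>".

Op 1: register job_B */14 -> active={job_B:*/14}
Op 2: register job_A */9 -> active={job_A:*/9, job_B:*/14}
Op 3: register job_A */10 -> active={job_A:*/10, job_B:*/14}
Op 4: register job_A */17 -> active={job_A:*/17, job_B:*/14}
Op 5: unregister job_B -> active={job_A:*/17}
Op 6: register job_F */18 -> active={job_A:*/17, job_F:*/18}
Op 7: unregister job_A -> active={job_F:*/18}
Op 8: register job_B */12 -> active={job_B:*/12, job_F:*/18}
Op 9: register job_A */7 -> active={job_A:*/7, job_B:*/12, job_F:*/18}
Op 10: register job_B */5 -> active={job_A:*/7, job_B:*/5, job_F:*/18}
Final interval of job_B = 5
Next fire of job_B after T=93: (93//5+1)*5 = 95

Answer: interval=5 next_fire=95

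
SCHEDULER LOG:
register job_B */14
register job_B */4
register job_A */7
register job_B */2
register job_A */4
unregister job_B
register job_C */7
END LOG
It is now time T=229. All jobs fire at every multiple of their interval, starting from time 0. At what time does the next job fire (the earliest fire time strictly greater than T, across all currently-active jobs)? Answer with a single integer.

Op 1: register job_B */14 -> active={job_B:*/14}
Op 2: register job_B */4 -> active={job_B:*/4}
Op 3: register job_A */7 -> active={job_A:*/7, job_B:*/4}
Op 4: register job_B */2 -> active={job_A:*/7, job_B:*/2}
Op 5: register job_A */4 -> active={job_A:*/4, job_B:*/2}
Op 6: unregister job_B -> active={job_A:*/4}
Op 7: register job_C */7 -> active={job_A:*/4, job_C:*/7}
  job_A: interval 4, next fire after T=229 is 232
  job_C: interval 7, next fire after T=229 is 231
Earliest fire time = 231 (job job_C)

Answer: 231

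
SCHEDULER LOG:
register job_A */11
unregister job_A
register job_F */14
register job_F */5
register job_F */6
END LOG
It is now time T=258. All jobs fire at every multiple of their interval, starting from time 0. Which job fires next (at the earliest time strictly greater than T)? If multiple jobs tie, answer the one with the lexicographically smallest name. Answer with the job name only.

Answer: job_F

Derivation:
Op 1: register job_A */11 -> active={job_A:*/11}
Op 2: unregister job_A -> active={}
Op 3: register job_F */14 -> active={job_F:*/14}
Op 4: register job_F */5 -> active={job_F:*/5}
Op 5: register job_F */6 -> active={job_F:*/6}
  job_F: interval 6, next fire after T=258 is 264
Earliest = 264, winner (lex tiebreak) = job_F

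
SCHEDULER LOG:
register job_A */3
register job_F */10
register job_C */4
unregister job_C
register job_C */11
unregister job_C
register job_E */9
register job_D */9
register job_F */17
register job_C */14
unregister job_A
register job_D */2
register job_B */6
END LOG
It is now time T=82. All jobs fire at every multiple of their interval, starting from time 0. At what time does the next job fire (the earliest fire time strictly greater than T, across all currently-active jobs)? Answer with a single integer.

Answer: 84

Derivation:
Op 1: register job_A */3 -> active={job_A:*/3}
Op 2: register job_F */10 -> active={job_A:*/3, job_F:*/10}
Op 3: register job_C */4 -> active={job_A:*/3, job_C:*/4, job_F:*/10}
Op 4: unregister job_C -> active={job_A:*/3, job_F:*/10}
Op 5: register job_C */11 -> active={job_A:*/3, job_C:*/11, job_F:*/10}
Op 6: unregister job_C -> active={job_A:*/3, job_F:*/10}
Op 7: register job_E */9 -> active={job_A:*/3, job_E:*/9, job_F:*/10}
Op 8: register job_D */9 -> active={job_A:*/3, job_D:*/9, job_E:*/9, job_F:*/10}
Op 9: register job_F */17 -> active={job_A:*/3, job_D:*/9, job_E:*/9, job_F:*/17}
Op 10: register job_C */14 -> active={job_A:*/3, job_C:*/14, job_D:*/9, job_E:*/9, job_F:*/17}
Op 11: unregister job_A -> active={job_C:*/14, job_D:*/9, job_E:*/9, job_F:*/17}
Op 12: register job_D */2 -> active={job_C:*/14, job_D:*/2, job_E:*/9, job_F:*/17}
Op 13: register job_B */6 -> active={job_B:*/6, job_C:*/14, job_D:*/2, job_E:*/9, job_F:*/17}
  job_B: interval 6, next fire after T=82 is 84
  job_C: interval 14, next fire after T=82 is 84
  job_D: interval 2, next fire after T=82 is 84
  job_E: interval 9, next fire after T=82 is 90
  job_F: interval 17, next fire after T=82 is 85
Earliest fire time = 84 (job job_B)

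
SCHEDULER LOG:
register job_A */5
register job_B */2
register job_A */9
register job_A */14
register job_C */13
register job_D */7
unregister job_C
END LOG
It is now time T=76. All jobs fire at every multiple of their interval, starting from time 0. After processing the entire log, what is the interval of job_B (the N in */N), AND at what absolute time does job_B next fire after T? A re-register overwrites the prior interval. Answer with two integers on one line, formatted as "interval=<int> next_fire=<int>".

Answer: interval=2 next_fire=78

Derivation:
Op 1: register job_A */5 -> active={job_A:*/5}
Op 2: register job_B */2 -> active={job_A:*/5, job_B:*/2}
Op 3: register job_A */9 -> active={job_A:*/9, job_B:*/2}
Op 4: register job_A */14 -> active={job_A:*/14, job_B:*/2}
Op 5: register job_C */13 -> active={job_A:*/14, job_B:*/2, job_C:*/13}
Op 6: register job_D */7 -> active={job_A:*/14, job_B:*/2, job_C:*/13, job_D:*/7}
Op 7: unregister job_C -> active={job_A:*/14, job_B:*/2, job_D:*/7}
Final interval of job_B = 2
Next fire of job_B after T=76: (76//2+1)*2 = 78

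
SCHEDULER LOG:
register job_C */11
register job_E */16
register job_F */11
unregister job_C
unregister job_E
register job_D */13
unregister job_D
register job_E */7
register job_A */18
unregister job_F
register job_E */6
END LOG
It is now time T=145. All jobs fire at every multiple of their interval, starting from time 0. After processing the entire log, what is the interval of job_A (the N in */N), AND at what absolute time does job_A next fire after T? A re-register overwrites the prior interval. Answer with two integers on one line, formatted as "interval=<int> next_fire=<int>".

Op 1: register job_C */11 -> active={job_C:*/11}
Op 2: register job_E */16 -> active={job_C:*/11, job_E:*/16}
Op 3: register job_F */11 -> active={job_C:*/11, job_E:*/16, job_F:*/11}
Op 4: unregister job_C -> active={job_E:*/16, job_F:*/11}
Op 5: unregister job_E -> active={job_F:*/11}
Op 6: register job_D */13 -> active={job_D:*/13, job_F:*/11}
Op 7: unregister job_D -> active={job_F:*/11}
Op 8: register job_E */7 -> active={job_E:*/7, job_F:*/11}
Op 9: register job_A */18 -> active={job_A:*/18, job_E:*/7, job_F:*/11}
Op 10: unregister job_F -> active={job_A:*/18, job_E:*/7}
Op 11: register job_E */6 -> active={job_A:*/18, job_E:*/6}
Final interval of job_A = 18
Next fire of job_A after T=145: (145//18+1)*18 = 162

Answer: interval=18 next_fire=162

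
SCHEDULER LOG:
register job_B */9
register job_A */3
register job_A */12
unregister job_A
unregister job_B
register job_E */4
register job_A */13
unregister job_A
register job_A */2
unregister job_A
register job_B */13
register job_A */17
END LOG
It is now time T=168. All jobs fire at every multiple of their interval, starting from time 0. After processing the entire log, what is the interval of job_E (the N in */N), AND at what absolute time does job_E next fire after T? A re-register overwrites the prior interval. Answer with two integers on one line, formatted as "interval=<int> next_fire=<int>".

Op 1: register job_B */9 -> active={job_B:*/9}
Op 2: register job_A */3 -> active={job_A:*/3, job_B:*/9}
Op 3: register job_A */12 -> active={job_A:*/12, job_B:*/9}
Op 4: unregister job_A -> active={job_B:*/9}
Op 5: unregister job_B -> active={}
Op 6: register job_E */4 -> active={job_E:*/4}
Op 7: register job_A */13 -> active={job_A:*/13, job_E:*/4}
Op 8: unregister job_A -> active={job_E:*/4}
Op 9: register job_A */2 -> active={job_A:*/2, job_E:*/4}
Op 10: unregister job_A -> active={job_E:*/4}
Op 11: register job_B */13 -> active={job_B:*/13, job_E:*/4}
Op 12: register job_A */17 -> active={job_A:*/17, job_B:*/13, job_E:*/4}
Final interval of job_E = 4
Next fire of job_E after T=168: (168//4+1)*4 = 172

Answer: interval=4 next_fire=172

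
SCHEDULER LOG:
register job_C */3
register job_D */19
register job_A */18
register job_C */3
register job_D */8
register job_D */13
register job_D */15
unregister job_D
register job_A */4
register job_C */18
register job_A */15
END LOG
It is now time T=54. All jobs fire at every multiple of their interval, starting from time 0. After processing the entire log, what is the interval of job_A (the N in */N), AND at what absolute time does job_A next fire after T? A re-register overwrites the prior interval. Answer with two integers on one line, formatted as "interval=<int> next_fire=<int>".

Answer: interval=15 next_fire=60

Derivation:
Op 1: register job_C */3 -> active={job_C:*/3}
Op 2: register job_D */19 -> active={job_C:*/3, job_D:*/19}
Op 3: register job_A */18 -> active={job_A:*/18, job_C:*/3, job_D:*/19}
Op 4: register job_C */3 -> active={job_A:*/18, job_C:*/3, job_D:*/19}
Op 5: register job_D */8 -> active={job_A:*/18, job_C:*/3, job_D:*/8}
Op 6: register job_D */13 -> active={job_A:*/18, job_C:*/3, job_D:*/13}
Op 7: register job_D */15 -> active={job_A:*/18, job_C:*/3, job_D:*/15}
Op 8: unregister job_D -> active={job_A:*/18, job_C:*/3}
Op 9: register job_A */4 -> active={job_A:*/4, job_C:*/3}
Op 10: register job_C */18 -> active={job_A:*/4, job_C:*/18}
Op 11: register job_A */15 -> active={job_A:*/15, job_C:*/18}
Final interval of job_A = 15
Next fire of job_A after T=54: (54//15+1)*15 = 60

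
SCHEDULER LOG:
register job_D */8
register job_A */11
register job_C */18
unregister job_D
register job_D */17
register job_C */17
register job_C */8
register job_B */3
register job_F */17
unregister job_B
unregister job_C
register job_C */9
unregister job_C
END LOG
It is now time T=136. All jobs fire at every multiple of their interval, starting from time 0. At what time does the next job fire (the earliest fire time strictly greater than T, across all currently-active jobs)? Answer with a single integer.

Answer: 143

Derivation:
Op 1: register job_D */8 -> active={job_D:*/8}
Op 2: register job_A */11 -> active={job_A:*/11, job_D:*/8}
Op 3: register job_C */18 -> active={job_A:*/11, job_C:*/18, job_D:*/8}
Op 4: unregister job_D -> active={job_A:*/11, job_C:*/18}
Op 5: register job_D */17 -> active={job_A:*/11, job_C:*/18, job_D:*/17}
Op 6: register job_C */17 -> active={job_A:*/11, job_C:*/17, job_D:*/17}
Op 7: register job_C */8 -> active={job_A:*/11, job_C:*/8, job_D:*/17}
Op 8: register job_B */3 -> active={job_A:*/11, job_B:*/3, job_C:*/8, job_D:*/17}
Op 9: register job_F */17 -> active={job_A:*/11, job_B:*/3, job_C:*/8, job_D:*/17, job_F:*/17}
Op 10: unregister job_B -> active={job_A:*/11, job_C:*/8, job_D:*/17, job_F:*/17}
Op 11: unregister job_C -> active={job_A:*/11, job_D:*/17, job_F:*/17}
Op 12: register job_C */9 -> active={job_A:*/11, job_C:*/9, job_D:*/17, job_F:*/17}
Op 13: unregister job_C -> active={job_A:*/11, job_D:*/17, job_F:*/17}
  job_A: interval 11, next fire after T=136 is 143
  job_D: interval 17, next fire after T=136 is 153
  job_F: interval 17, next fire after T=136 is 153
Earliest fire time = 143 (job job_A)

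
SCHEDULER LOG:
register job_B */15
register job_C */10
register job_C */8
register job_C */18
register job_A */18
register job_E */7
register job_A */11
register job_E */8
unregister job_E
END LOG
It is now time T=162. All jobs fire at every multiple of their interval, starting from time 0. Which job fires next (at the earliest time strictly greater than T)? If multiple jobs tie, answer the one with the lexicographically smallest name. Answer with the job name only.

Op 1: register job_B */15 -> active={job_B:*/15}
Op 2: register job_C */10 -> active={job_B:*/15, job_C:*/10}
Op 3: register job_C */8 -> active={job_B:*/15, job_C:*/8}
Op 4: register job_C */18 -> active={job_B:*/15, job_C:*/18}
Op 5: register job_A */18 -> active={job_A:*/18, job_B:*/15, job_C:*/18}
Op 6: register job_E */7 -> active={job_A:*/18, job_B:*/15, job_C:*/18, job_E:*/7}
Op 7: register job_A */11 -> active={job_A:*/11, job_B:*/15, job_C:*/18, job_E:*/7}
Op 8: register job_E */8 -> active={job_A:*/11, job_B:*/15, job_C:*/18, job_E:*/8}
Op 9: unregister job_E -> active={job_A:*/11, job_B:*/15, job_C:*/18}
  job_A: interval 11, next fire after T=162 is 165
  job_B: interval 15, next fire after T=162 is 165
  job_C: interval 18, next fire after T=162 is 180
Earliest = 165, winner (lex tiebreak) = job_A

Answer: job_A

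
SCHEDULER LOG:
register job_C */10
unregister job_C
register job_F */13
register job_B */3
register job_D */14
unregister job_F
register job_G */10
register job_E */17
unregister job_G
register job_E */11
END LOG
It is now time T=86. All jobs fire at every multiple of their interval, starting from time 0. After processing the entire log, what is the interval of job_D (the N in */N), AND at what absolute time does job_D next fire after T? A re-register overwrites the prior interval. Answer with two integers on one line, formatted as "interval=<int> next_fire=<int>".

Op 1: register job_C */10 -> active={job_C:*/10}
Op 2: unregister job_C -> active={}
Op 3: register job_F */13 -> active={job_F:*/13}
Op 4: register job_B */3 -> active={job_B:*/3, job_F:*/13}
Op 5: register job_D */14 -> active={job_B:*/3, job_D:*/14, job_F:*/13}
Op 6: unregister job_F -> active={job_B:*/3, job_D:*/14}
Op 7: register job_G */10 -> active={job_B:*/3, job_D:*/14, job_G:*/10}
Op 8: register job_E */17 -> active={job_B:*/3, job_D:*/14, job_E:*/17, job_G:*/10}
Op 9: unregister job_G -> active={job_B:*/3, job_D:*/14, job_E:*/17}
Op 10: register job_E */11 -> active={job_B:*/3, job_D:*/14, job_E:*/11}
Final interval of job_D = 14
Next fire of job_D after T=86: (86//14+1)*14 = 98

Answer: interval=14 next_fire=98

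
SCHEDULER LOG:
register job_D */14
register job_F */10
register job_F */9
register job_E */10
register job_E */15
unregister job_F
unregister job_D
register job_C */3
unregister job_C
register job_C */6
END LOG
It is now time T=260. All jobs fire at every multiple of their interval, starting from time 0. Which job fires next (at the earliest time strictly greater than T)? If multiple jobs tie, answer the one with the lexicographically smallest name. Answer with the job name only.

Op 1: register job_D */14 -> active={job_D:*/14}
Op 2: register job_F */10 -> active={job_D:*/14, job_F:*/10}
Op 3: register job_F */9 -> active={job_D:*/14, job_F:*/9}
Op 4: register job_E */10 -> active={job_D:*/14, job_E:*/10, job_F:*/9}
Op 5: register job_E */15 -> active={job_D:*/14, job_E:*/15, job_F:*/9}
Op 6: unregister job_F -> active={job_D:*/14, job_E:*/15}
Op 7: unregister job_D -> active={job_E:*/15}
Op 8: register job_C */3 -> active={job_C:*/3, job_E:*/15}
Op 9: unregister job_C -> active={job_E:*/15}
Op 10: register job_C */6 -> active={job_C:*/6, job_E:*/15}
  job_C: interval 6, next fire after T=260 is 264
  job_E: interval 15, next fire after T=260 is 270
Earliest = 264, winner (lex tiebreak) = job_C

Answer: job_C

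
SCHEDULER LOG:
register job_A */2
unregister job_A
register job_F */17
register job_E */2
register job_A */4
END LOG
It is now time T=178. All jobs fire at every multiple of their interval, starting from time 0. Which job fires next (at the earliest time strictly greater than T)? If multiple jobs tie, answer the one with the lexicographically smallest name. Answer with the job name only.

Op 1: register job_A */2 -> active={job_A:*/2}
Op 2: unregister job_A -> active={}
Op 3: register job_F */17 -> active={job_F:*/17}
Op 4: register job_E */2 -> active={job_E:*/2, job_F:*/17}
Op 5: register job_A */4 -> active={job_A:*/4, job_E:*/2, job_F:*/17}
  job_A: interval 4, next fire after T=178 is 180
  job_E: interval 2, next fire after T=178 is 180
  job_F: interval 17, next fire after T=178 is 187
Earliest = 180, winner (lex tiebreak) = job_A

Answer: job_A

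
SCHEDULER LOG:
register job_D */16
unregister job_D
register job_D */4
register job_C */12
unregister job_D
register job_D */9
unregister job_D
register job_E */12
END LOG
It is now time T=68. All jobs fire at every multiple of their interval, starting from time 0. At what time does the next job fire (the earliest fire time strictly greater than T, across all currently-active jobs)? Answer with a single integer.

Answer: 72

Derivation:
Op 1: register job_D */16 -> active={job_D:*/16}
Op 2: unregister job_D -> active={}
Op 3: register job_D */4 -> active={job_D:*/4}
Op 4: register job_C */12 -> active={job_C:*/12, job_D:*/4}
Op 5: unregister job_D -> active={job_C:*/12}
Op 6: register job_D */9 -> active={job_C:*/12, job_D:*/9}
Op 7: unregister job_D -> active={job_C:*/12}
Op 8: register job_E */12 -> active={job_C:*/12, job_E:*/12}
  job_C: interval 12, next fire after T=68 is 72
  job_E: interval 12, next fire after T=68 is 72
Earliest fire time = 72 (job job_C)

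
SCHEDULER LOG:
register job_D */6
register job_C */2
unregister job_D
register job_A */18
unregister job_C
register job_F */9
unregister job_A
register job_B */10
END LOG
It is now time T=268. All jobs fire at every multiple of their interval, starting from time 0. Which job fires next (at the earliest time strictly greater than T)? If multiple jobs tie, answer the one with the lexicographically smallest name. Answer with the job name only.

Op 1: register job_D */6 -> active={job_D:*/6}
Op 2: register job_C */2 -> active={job_C:*/2, job_D:*/6}
Op 3: unregister job_D -> active={job_C:*/2}
Op 4: register job_A */18 -> active={job_A:*/18, job_C:*/2}
Op 5: unregister job_C -> active={job_A:*/18}
Op 6: register job_F */9 -> active={job_A:*/18, job_F:*/9}
Op 7: unregister job_A -> active={job_F:*/9}
Op 8: register job_B */10 -> active={job_B:*/10, job_F:*/9}
  job_B: interval 10, next fire after T=268 is 270
  job_F: interval 9, next fire after T=268 is 270
Earliest = 270, winner (lex tiebreak) = job_B

Answer: job_B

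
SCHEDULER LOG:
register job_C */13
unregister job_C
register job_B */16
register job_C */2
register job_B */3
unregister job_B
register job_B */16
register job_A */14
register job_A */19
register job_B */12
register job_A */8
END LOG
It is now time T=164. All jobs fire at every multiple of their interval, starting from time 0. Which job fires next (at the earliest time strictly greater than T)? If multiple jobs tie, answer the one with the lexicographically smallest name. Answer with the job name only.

Answer: job_C

Derivation:
Op 1: register job_C */13 -> active={job_C:*/13}
Op 2: unregister job_C -> active={}
Op 3: register job_B */16 -> active={job_B:*/16}
Op 4: register job_C */2 -> active={job_B:*/16, job_C:*/2}
Op 5: register job_B */3 -> active={job_B:*/3, job_C:*/2}
Op 6: unregister job_B -> active={job_C:*/2}
Op 7: register job_B */16 -> active={job_B:*/16, job_C:*/2}
Op 8: register job_A */14 -> active={job_A:*/14, job_B:*/16, job_C:*/2}
Op 9: register job_A */19 -> active={job_A:*/19, job_B:*/16, job_C:*/2}
Op 10: register job_B */12 -> active={job_A:*/19, job_B:*/12, job_C:*/2}
Op 11: register job_A */8 -> active={job_A:*/8, job_B:*/12, job_C:*/2}
  job_A: interval 8, next fire after T=164 is 168
  job_B: interval 12, next fire after T=164 is 168
  job_C: interval 2, next fire after T=164 is 166
Earliest = 166, winner (lex tiebreak) = job_C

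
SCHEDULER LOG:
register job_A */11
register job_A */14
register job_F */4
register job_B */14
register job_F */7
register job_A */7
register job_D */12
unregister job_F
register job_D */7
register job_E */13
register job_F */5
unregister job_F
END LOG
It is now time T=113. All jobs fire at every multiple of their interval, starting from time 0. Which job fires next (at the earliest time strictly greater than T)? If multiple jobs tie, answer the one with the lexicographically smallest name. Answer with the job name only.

Op 1: register job_A */11 -> active={job_A:*/11}
Op 2: register job_A */14 -> active={job_A:*/14}
Op 3: register job_F */4 -> active={job_A:*/14, job_F:*/4}
Op 4: register job_B */14 -> active={job_A:*/14, job_B:*/14, job_F:*/4}
Op 5: register job_F */7 -> active={job_A:*/14, job_B:*/14, job_F:*/7}
Op 6: register job_A */7 -> active={job_A:*/7, job_B:*/14, job_F:*/7}
Op 7: register job_D */12 -> active={job_A:*/7, job_B:*/14, job_D:*/12, job_F:*/7}
Op 8: unregister job_F -> active={job_A:*/7, job_B:*/14, job_D:*/12}
Op 9: register job_D */7 -> active={job_A:*/7, job_B:*/14, job_D:*/7}
Op 10: register job_E */13 -> active={job_A:*/7, job_B:*/14, job_D:*/7, job_E:*/13}
Op 11: register job_F */5 -> active={job_A:*/7, job_B:*/14, job_D:*/7, job_E:*/13, job_F:*/5}
Op 12: unregister job_F -> active={job_A:*/7, job_B:*/14, job_D:*/7, job_E:*/13}
  job_A: interval 7, next fire after T=113 is 119
  job_B: interval 14, next fire after T=113 is 126
  job_D: interval 7, next fire after T=113 is 119
  job_E: interval 13, next fire after T=113 is 117
Earliest = 117, winner (lex tiebreak) = job_E

Answer: job_E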